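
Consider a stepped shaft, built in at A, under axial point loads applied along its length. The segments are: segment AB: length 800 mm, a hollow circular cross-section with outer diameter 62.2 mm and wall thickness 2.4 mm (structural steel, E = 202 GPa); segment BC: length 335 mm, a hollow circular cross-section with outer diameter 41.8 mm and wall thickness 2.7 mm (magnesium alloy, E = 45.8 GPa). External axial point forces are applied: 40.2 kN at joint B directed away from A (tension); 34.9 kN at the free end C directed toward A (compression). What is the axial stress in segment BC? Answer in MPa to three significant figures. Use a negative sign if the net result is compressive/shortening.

-105 MPa

Internal axial forces (sectioning from the free end, tension +): N_BC = -34.9 kN, N_AB = 5.3 kN.
A_BC = 331.7 mm².
σ_BC = N_BC/A_BC = -34900/331.7 = -105.2 MPa.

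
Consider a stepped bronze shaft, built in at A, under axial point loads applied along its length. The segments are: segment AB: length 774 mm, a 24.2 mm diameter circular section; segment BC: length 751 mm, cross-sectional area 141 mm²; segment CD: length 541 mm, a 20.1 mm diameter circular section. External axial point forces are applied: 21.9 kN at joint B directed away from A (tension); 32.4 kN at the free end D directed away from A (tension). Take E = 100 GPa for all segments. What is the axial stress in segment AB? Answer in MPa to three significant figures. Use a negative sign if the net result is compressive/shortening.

118 MPa

Internal axial forces (sectioning from the free end, tension +): N_CD = 32.4 kN, N_BC = 32.4 kN, N_AB = 54.3 kN.
A_AB = 460 mm².
σ_AB = N_AB/A_AB = 54300/460 = 118.1 MPa.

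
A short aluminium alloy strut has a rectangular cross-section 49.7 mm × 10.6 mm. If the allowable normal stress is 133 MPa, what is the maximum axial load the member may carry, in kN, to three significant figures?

A = 526.8 mm².
P_max = σ_allow · A = 133 · 526.8 = 70070 N = 70.07 kN.

70.1 kN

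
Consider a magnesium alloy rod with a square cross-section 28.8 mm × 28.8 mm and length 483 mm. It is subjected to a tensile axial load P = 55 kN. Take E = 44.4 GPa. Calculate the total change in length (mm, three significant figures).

0.721 mm

A = 829.4 mm².
δ_mech = NL/(AE) = 55000·483/(829.4·44400) = 0.7213 mm.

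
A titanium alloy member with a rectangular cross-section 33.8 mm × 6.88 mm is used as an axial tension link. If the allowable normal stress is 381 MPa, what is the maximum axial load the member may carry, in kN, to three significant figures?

88.6 kN

A = 232.5 mm².
P_max = σ_allow · A = 381 · 232.5 = 88600 N = 88.6 kN.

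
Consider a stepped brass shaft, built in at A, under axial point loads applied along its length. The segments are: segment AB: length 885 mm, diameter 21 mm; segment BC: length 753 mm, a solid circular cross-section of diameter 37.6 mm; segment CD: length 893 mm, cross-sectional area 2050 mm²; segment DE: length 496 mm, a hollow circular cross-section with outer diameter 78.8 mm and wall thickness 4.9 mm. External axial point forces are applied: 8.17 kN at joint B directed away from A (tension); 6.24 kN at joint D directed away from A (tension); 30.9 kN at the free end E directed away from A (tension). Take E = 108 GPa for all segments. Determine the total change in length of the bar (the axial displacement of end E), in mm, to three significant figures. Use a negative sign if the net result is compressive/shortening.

1.58 mm

Internal axial forces (sectioning from the free end, tension +): N_DE = 30.9 kN, N_CD = 37.14 kN, N_BC = 37.14 kN, N_AB = 45.31 kN.
A_AB = 346.4 mm².
A_BC = 1110 mm².
A_DE = 1138 mm².
δ_AB = 45310·885/(346.4·108000) = 1.072 mm
δ_BC = 37140·753/(1110·108000) = 0.2332 mm
δ_CD = 37140·893/(2050·108000) = 0.1498 mm
δ_DE = 30900·496/(1138·108000) = 0.1247 mm
δ = Σδ_i = 1.58 mm.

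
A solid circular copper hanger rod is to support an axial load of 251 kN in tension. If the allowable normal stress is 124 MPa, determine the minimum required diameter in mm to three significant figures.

Required area A ≥ P/σ_allow = 251000/124 = 2024 mm².
For a solid circular section, d ≥ √(4A/π) = 50.77 mm.

50.8 mm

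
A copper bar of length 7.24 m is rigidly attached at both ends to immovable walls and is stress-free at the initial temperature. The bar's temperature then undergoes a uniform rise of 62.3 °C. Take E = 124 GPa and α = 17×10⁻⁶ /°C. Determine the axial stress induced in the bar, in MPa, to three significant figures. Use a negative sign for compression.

-131 MPa

Free thermal expansion αLΔT = 17e-6 · 7240 · 62.3 = 7.668 mm.
The walls impose strain ε = −(7.668)/7240 = -1.0591e-03; σ = Eε = 124000 · -1.0591e-03 = -131.3 MPa.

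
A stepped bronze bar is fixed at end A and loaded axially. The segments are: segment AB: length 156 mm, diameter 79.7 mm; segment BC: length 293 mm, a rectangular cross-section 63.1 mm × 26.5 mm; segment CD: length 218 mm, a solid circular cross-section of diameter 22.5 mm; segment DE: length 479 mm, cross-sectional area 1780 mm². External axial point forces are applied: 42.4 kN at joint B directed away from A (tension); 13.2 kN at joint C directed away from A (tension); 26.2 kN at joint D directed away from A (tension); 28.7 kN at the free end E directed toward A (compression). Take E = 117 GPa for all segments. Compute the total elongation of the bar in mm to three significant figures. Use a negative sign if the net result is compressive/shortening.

-0.0475 mm

Internal axial forces (sectioning from the free end, tension +): N_DE = -28.7 kN, N_CD = -2.5 kN, N_BC = 10.7 kN, N_AB = 53.1 kN.
A_AB = 4989 mm².
A_BC = 1672 mm².
A_CD = 397.6 mm².
δ_AB = 53100·156/(4989·117000) = 0.01419 mm
δ_BC = 10700·293/(1672·117000) = 0.01602 mm
δ_CD = -2500·218/(397.6·117000) = -0.01172 mm
δ_DE = -28700·479/(1780·117000) = -0.06601 mm
δ = Σδ_i = -0.04751 mm.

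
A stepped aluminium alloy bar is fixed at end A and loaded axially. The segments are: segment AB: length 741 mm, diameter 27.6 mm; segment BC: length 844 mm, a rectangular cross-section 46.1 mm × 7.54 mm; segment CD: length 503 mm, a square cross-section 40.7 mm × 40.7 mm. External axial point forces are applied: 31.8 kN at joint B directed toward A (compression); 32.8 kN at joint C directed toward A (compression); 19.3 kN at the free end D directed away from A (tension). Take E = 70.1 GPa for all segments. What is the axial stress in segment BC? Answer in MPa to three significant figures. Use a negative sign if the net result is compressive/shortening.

-38.8 MPa

Internal axial forces (sectioning from the free end, tension +): N_CD = 19.3 kN, N_BC = -13.5 kN, N_AB = -45.3 kN.
A_BC = 347.6 mm².
σ_BC = N_BC/A_BC = -13500/347.6 = -38.84 MPa.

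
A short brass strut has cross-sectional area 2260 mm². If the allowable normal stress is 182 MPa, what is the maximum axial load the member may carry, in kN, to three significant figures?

411 kN

P_max = σ_allow · A = 182 · 2260 = 411300 N = 411.3 kN.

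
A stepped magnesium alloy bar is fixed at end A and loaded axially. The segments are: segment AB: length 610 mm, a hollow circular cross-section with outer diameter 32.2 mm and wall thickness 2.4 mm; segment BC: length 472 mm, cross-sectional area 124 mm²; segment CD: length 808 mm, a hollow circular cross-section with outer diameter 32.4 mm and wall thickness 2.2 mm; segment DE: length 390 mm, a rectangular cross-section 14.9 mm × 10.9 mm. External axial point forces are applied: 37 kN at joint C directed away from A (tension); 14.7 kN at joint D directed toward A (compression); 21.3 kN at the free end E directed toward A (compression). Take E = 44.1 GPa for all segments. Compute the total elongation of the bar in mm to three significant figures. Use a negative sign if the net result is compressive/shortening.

-4.17 mm

Internal axial forces (sectioning from the free end, tension +): N_DE = -21.3 kN, N_CD = -36 kN, N_BC = 1 kN, N_AB = 1 kN.
A_AB = 224.7 mm².
A_CD = 208.7 mm².
A_DE = 162.4 mm².
δ_AB = 1000·610/(224.7·44100) = 0.06156 mm
δ_BC = 1000·472/(124·44100) = 0.08631 mm
δ_CD = -36000·808/(208.7·44100) = -3.16 mm
δ_DE = -21300·390/(162.4·44100) = -1.16 mm
δ = Σδ_i = -4.172 mm.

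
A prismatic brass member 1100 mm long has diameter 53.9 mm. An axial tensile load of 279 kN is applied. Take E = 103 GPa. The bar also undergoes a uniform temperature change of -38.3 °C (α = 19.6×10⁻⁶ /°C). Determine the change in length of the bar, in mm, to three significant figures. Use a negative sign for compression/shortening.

0.480 mm

A = 2282 mm².
δ_mech = NL/(AE) = 279000·1100/(2282·103000) = 1.306 mm.
δ_thermal = αLΔT = 19.6e-6·1100·-38.3 = -0.8257 mm.
δ = δ_mech + δ_thermal = 0.4801 mm.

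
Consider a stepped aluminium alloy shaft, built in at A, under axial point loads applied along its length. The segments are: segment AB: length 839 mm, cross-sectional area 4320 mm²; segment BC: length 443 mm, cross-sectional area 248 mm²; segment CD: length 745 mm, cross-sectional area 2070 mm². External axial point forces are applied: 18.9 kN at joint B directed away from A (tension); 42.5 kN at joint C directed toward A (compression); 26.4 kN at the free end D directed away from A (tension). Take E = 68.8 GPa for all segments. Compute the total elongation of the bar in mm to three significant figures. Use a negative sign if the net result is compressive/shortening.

Internal axial forces (sectioning from the free end, tension +): N_CD = 26.4 kN, N_BC = -16.1 kN, N_AB = 2.8 kN.
δ_AB = 2800·839/(4320·68800) = 0.007904 mm
δ_BC = -16100·443/(248·68800) = -0.418 mm
δ_CD = 26400·745/(2070·68800) = 0.1381 mm
δ = Σδ_i = -0.272 mm.

-0.272 mm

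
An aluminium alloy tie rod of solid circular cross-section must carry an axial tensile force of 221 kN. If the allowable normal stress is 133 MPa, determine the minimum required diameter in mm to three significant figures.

46.0 mm

Required area A ≥ P/σ_allow = 221000/133 = 1662 mm².
For a solid circular section, d ≥ √(4A/π) = 46 mm.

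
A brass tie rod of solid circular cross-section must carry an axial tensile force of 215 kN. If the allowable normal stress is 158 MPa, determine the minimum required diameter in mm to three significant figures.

Required area A ≥ P/σ_allow = 215000/158 = 1361 mm².
For a solid circular section, d ≥ √(4A/π) = 41.62 mm.

41.6 mm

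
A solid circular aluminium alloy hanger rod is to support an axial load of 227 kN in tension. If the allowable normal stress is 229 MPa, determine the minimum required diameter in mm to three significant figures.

35.5 mm

Required area A ≥ P/σ_allow = 227000/229 = 991.3 mm².
For a solid circular section, d ≥ √(4A/π) = 35.53 mm.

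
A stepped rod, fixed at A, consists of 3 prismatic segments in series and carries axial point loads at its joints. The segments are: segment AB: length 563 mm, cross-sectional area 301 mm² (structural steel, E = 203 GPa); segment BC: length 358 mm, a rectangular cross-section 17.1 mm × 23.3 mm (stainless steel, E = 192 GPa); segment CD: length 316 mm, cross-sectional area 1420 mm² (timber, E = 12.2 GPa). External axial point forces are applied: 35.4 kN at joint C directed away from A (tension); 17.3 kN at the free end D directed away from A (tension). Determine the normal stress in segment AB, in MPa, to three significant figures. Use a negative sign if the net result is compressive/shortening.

175 MPa

Internal axial forces (sectioning from the free end, tension +): N_CD = 17.3 kN, N_BC = 52.7 kN, N_AB = 52.7 kN.
σ_AB = N_AB/A_AB = 52700/301 = 175.1 MPa.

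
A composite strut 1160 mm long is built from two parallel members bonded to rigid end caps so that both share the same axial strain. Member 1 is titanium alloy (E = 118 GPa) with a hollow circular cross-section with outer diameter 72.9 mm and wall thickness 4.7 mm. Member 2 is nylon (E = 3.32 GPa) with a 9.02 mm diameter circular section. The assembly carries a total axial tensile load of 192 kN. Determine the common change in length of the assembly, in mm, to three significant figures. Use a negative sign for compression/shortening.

A_1 = 1007 mm².
A_2 = 63.9 mm².
Equal strain + equilibrium ⇒ each member carries load in proportion to AE: A₁E₁ = 118800000 N, A₂E₂ = 212100 N, ΣAE = 119000000 N.
δ = PL/ΣAE = 192000·1160/119000000 = 1.871 mm.

1.87 mm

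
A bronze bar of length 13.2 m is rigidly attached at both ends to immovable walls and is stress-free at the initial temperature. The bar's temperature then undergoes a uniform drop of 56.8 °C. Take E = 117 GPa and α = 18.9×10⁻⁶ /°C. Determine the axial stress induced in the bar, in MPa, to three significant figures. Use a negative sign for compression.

126 MPa

Free thermal expansion αLΔT = 18.9e-6 · 13200 · -56.8 = -14.17 mm.
The walls impose strain ε = −(-14.17)/13200 = 1.0735e-03; σ = Eε = 117000 · 1.0735e-03 = 125.6 MPa.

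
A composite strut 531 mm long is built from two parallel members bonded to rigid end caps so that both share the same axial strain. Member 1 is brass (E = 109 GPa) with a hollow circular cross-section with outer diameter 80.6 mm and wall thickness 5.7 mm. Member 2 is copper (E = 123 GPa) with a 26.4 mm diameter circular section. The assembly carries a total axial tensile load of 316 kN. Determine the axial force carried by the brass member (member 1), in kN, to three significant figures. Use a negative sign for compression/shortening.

216 kN

A_1 = 1341 mm².
A_2 = 547.4 mm².
Equal strain + equilibrium ⇒ each member carries load in proportion to AE: A₁E₁ = 146200000 N, A₂E₂ = 67330000 N, ΣAE = 213500000 N.
F₁ = P·A₁E₁/ΣAE = 316000·146200000/213500000 = 216400 N.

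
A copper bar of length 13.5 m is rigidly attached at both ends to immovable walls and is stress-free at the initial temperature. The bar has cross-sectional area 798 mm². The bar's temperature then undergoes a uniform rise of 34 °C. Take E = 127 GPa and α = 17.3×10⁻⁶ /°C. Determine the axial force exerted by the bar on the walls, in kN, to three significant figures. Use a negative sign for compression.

-59.6 kN

Free thermal expansion αLΔT = 17.3e-6 · 13500 · 34 = 7.941 mm.
The walls impose strain ε = −(7.941)/13500 = -5.8820e-04; σ = Eε = 127000 · -5.8820e-04 = -74.7 MPa.
Wall reaction R = σ·A = -74.7·798 = -59610 N = -59.61 kN.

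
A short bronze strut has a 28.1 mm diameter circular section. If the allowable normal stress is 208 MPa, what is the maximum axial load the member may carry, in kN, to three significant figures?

129 kN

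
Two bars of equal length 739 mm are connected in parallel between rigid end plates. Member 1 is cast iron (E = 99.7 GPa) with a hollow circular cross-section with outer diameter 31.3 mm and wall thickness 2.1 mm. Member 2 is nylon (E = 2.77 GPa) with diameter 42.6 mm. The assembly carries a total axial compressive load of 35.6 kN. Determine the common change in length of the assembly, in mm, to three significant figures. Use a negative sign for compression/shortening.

A_1 = 192.6 mm².
A_2 = 1425 mm².
Equal strain + equilibrium ⇒ each member carries load in proportion to AE: A₁E₁ = 19210000 N, A₂E₂ = 3948000 N, ΣAE = 23150000 N.
δ = PL/ΣAE = -35600·739/23150000 = -1.136 mm.

-1.14 mm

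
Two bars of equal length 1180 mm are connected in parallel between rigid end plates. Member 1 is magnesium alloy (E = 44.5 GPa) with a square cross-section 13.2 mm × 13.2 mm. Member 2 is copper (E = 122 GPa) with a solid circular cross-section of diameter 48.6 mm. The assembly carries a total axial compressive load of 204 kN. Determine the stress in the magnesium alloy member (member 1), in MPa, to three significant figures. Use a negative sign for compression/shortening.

-38.8 MPa

A_1 = 174.2 mm².
A_2 = 1855 mm².
Equal strain + equilibrium ⇒ each member carries load in proportion to AE: A₁E₁ = 7754000 N, A₂E₂ = 226300000 N, ΣAE = 234100000 N.
σ₁ = P·E₁/ΣAE = -204000·44500/234100000 = -38.78 MPa.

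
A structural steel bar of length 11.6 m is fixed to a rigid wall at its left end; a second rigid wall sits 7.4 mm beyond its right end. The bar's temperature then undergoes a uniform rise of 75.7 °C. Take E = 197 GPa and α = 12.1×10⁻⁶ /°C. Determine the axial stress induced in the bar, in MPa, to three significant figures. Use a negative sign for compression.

Free thermal expansion αLΔT = 12.1e-6 · 11600 · 75.7 = 10.63 mm.
The walls engage after the gap closes; constrained expansion = 10.63 − 7.4 = 3.225 mm.
The walls impose strain ε = −(3.225)/11600 = -2.7804e-04; σ = Eε = 197000 · -2.7804e-04 = -54.77 MPa.

-54.8 MPa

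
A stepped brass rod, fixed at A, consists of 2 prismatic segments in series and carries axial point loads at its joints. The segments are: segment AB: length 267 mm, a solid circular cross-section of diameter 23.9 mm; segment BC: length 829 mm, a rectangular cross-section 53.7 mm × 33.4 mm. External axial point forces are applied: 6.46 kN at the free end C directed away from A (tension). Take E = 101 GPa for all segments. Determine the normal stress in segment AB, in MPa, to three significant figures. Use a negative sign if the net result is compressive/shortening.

Internal axial forces (sectioning from the free end, tension +): N_BC = 6.46 kN, N_AB = 6.46 kN.
A_AB = 448.6 mm².
σ_AB = N_AB/A_AB = 6460/448.6 = 14.4 MPa.

14.4 MPa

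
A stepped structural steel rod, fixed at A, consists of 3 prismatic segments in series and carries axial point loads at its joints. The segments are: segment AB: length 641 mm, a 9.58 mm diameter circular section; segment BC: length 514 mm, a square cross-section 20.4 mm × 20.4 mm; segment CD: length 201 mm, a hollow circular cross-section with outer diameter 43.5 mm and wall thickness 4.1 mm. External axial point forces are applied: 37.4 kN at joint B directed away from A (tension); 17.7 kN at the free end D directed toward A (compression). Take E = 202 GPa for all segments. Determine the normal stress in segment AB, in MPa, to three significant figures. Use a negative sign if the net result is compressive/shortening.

273 MPa

Internal axial forces (sectioning from the free end, tension +): N_CD = -17.7 kN, N_BC = -17.7 kN, N_AB = 19.7 kN.
A_AB = 72.08 mm².
σ_AB = N_AB/A_AB = 19700/72.08 = 273.3 MPa.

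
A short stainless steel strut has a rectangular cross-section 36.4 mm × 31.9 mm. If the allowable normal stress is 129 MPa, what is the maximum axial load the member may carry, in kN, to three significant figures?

150 kN

A = 1161 mm².
P_max = σ_allow · A = 129 · 1161 = 149800 N = 149.8 kN.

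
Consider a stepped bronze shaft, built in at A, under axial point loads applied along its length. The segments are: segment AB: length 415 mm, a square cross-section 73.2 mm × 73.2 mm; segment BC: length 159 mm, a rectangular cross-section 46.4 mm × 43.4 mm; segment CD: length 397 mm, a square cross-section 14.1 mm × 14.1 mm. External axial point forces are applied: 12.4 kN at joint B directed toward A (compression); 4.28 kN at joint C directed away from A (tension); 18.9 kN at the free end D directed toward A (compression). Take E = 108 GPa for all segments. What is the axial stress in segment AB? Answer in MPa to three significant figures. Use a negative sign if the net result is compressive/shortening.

Internal axial forces (sectioning from the free end, tension +): N_CD = -18.9 kN, N_BC = -14.62 kN, N_AB = -27.02 kN.
A_AB = 5358 mm².
σ_AB = N_AB/A_AB = -27020/5358 = -5.043 MPa.

-5.04 MPa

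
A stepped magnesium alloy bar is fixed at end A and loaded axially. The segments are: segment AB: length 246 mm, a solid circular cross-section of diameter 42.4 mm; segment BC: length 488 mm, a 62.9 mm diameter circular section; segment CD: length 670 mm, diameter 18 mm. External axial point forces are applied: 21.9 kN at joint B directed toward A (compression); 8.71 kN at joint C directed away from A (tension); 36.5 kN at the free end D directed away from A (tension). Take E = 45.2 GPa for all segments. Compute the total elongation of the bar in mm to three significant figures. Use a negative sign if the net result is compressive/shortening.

Internal axial forces (sectioning from the free end, tension +): N_CD = 36.5 kN, N_BC = 45.21 kN, N_AB = 23.31 kN.
A_AB = 1412 mm².
A_BC = 3107 mm².
A_CD = 254.5 mm².
δ_AB = 23310·246/(1412·45200) = 0.08985 mm
δ_BC = 45210·488/(3107·45200) = 0.1571 mm
δ_CD = 36500·670/(254.5·45200) = 2.126 mm
δ = Σδ_i = 2.373 mm.

2.37 mm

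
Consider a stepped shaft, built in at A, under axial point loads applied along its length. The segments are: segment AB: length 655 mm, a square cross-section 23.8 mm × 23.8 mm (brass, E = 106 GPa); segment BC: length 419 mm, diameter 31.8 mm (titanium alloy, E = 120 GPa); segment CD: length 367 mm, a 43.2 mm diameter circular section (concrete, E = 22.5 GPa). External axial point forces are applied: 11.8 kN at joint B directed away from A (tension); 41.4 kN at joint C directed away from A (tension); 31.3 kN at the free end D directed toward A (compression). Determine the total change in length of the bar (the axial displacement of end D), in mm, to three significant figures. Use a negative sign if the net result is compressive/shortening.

-0.0650 mm

Internal axial forces (sectioning from the free end, tension +): N_CD = -31.3 kN, N_BC = 10.1 kN, N_AB = 21.9 kN.
A_AB = 566.4 mm².
A_BC = 794.2 mm².
A_CD = 1466 mm².
δ_AB = 21900·655/(566.4·106000) = 0.2389 mm
δ_BC = 10100·419/(794.2·120000) = 0.0444 mm
δ_CD = -31300·367/(1466·22500) = -0.3483 mm
δ = Σδ_i = -0.06501 mm.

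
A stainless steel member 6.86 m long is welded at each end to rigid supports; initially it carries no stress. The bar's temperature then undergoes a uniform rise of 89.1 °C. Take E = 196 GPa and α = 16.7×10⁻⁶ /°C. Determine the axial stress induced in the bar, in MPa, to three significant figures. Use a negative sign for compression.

-292 MPa

Free thermal expansion αLΔT = 16.7e-6 · 6860 · 89.1 = 10.21 mm.
The walls impose strain ε = −(10.21)/6860 = -1.4880e-03; σ = Eε = 196000 · -1.4880e-03 = -291.6 MPa.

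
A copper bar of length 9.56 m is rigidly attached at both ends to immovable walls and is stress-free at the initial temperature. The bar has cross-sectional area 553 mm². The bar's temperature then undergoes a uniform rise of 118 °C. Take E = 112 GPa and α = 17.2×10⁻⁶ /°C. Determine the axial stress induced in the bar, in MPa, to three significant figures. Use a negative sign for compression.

Free thermal expansion αLΔT = 17.2e-6 · 9560 · 118 = 19.4 mm.
The walls impose strain ε = −(19.4)/9560 = -2.0296e-03; σ = Eε = 112000 · -2.0296e-03 = -227.3 MPa.

-227 MPa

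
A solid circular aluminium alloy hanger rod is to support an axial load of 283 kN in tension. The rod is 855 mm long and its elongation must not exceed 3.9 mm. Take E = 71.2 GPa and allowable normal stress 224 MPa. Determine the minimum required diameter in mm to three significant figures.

40.1 mm

Required area A ≥ P/σ_allow = 283000/224 = 1263 mm².
For a solid circular section, d ≥ √(4A/π) = 40.11 mm.
Elongation limit: A ≥ PL/(Eδ_allow) = 283000·855/(71200·3.9) = 871.4 mm² ⇒ d ≥ 33.31 mm.
The stress limit governs.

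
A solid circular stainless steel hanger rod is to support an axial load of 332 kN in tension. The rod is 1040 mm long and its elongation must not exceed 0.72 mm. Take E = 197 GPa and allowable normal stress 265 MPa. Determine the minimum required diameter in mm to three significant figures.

55.7 mm

Required area A ≥ P/σ_allow = 332000/265 = 1253 mm².
For a solid circular section, d ≥ √(4A/π) = 39.94 mm.
Elongation limit: A ≥ PL/(Eδ_allow) = 332000·1040/(197000·0.72) = 2434 mm² ⇒ d ≥ 55.67 mm.
The elongation limit governs.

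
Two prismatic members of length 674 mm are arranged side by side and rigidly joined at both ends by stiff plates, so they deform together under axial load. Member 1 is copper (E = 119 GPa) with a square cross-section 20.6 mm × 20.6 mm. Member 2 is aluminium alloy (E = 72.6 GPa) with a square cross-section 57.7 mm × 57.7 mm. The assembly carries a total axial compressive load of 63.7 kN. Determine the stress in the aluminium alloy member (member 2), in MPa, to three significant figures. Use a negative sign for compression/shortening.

A_1 = 424.4 mm².
A_2 = 3329 mm².
Equal strain + equilibrium ⇒ each member carries load in proportion to AE: A₁E₁ = 50500000 N, A₂E₂ = 241700000 N, ΣAE = 292200000 N.
σ₂ = P·E₂/ΣAE = -63700·72600/292200000 = -15.83 MPa.

-15.8 MPa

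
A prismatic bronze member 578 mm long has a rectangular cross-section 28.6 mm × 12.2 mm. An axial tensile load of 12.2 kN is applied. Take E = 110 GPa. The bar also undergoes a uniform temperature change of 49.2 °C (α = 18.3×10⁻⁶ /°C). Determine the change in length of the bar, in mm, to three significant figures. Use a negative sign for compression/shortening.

A = 348.9 mm².
δ_mech = NL/(AE) = 12200·578/(348.9·110000) = 0.1837 mm.
δ_thermal = αLΔT = 18.3e-6·578·49.2 = 0.5204 mm.
δ = δ_mech + δ_thermal = 0.7041 mm.

0.704 mm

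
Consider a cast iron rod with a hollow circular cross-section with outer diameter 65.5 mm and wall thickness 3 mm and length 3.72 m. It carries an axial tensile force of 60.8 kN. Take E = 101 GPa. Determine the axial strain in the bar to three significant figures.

0.00102

A = 589 mm².
σ = N/A = 103.2 MPa; ε = σ/E = 103.2/101000 = 1.022e-03.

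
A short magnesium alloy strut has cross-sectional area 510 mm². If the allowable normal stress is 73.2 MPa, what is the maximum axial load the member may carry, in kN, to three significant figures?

37.3 kN

P_max = σ_allow · A = 73.2 · 510 = 37330 N = 37.33 kN.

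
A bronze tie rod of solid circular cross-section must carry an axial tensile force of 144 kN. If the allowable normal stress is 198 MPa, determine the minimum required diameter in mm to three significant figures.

Required area A ≥ P/σ_allow = 144000/198 = 727.3 mm².
For a solid circular section, d ≥ √(4A/π) = 30.43 mm.

30.4 mm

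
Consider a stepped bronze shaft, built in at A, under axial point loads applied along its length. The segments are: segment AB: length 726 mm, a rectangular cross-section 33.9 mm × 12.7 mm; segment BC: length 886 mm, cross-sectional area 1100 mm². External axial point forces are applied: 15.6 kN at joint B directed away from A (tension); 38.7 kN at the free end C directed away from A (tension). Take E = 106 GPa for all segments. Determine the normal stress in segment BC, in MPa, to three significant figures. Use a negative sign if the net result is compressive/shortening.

Internal axial forces (sectioning from the free end, tension +): N_BC = 38.7 kN, N_AB = 54.3 kN.
σ_BC = N_BC/A_BC = 38700/1100 = 35.18 MPa.

35.2 MPa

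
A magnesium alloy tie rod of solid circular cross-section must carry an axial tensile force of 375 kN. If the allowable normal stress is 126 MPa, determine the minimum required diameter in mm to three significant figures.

Required area A ≥ P/σ_allow = 375000/126 = 2976 mm².
For a solid circular section, d ≥ √(4A/π) = 61.56 mm.

61.6 mm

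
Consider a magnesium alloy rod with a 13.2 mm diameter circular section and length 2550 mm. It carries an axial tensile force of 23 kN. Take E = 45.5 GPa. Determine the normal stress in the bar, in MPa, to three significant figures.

A = 136.8 mm².
σ = N/A = 23000/136.8 = 168.1 MPa.

168 MPa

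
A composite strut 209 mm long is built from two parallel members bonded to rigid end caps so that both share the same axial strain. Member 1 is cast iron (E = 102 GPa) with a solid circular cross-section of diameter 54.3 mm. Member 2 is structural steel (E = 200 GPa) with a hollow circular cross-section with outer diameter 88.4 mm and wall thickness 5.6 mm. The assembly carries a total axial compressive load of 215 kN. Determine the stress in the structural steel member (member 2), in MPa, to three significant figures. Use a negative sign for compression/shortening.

-81.5 MPa

A_1 = 2316 mm².
A_2 = 1457 mm².
Equal strain + equilibrium ⇒ each member carries load in proportion to AE: A₁E₁ = 236200000 N, A₂E₂ = 291300000 N, ΣAE = 527500000 N.
σ₂ = P·E₂/ΣAE = -215000·200000/527500000 = -81.51 MPa.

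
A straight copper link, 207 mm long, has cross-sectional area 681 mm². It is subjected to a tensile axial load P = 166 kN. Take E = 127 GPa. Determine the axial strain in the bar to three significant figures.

σ = N/A = 243.8 MPa; ε = σ/E = 243.8/127000 = 1.919e-03.

0.00192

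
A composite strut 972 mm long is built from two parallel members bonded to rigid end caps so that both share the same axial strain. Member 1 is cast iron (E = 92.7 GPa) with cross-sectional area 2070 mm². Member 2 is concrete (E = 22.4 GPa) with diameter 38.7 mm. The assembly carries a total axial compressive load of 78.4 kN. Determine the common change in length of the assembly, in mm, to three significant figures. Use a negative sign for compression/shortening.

-0.349 mm

A_2 = 1176 mm².
Equal strain + equilibrium ⇒ each member carries load in proportion to AE: A₁E₁ = 191900000 N, A₂E₂ = 26350000 N, ΣAE = 218200000 N.
δ = PL/ΣAE = -78400·972/218200000 = -0.3492 mm.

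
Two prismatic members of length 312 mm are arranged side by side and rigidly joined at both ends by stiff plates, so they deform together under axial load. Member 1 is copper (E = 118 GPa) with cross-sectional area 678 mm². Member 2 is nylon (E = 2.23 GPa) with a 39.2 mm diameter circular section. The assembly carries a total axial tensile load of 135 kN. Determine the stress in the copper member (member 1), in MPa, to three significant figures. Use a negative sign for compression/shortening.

193 MPa

A_2 = 1207 mm².
Equal strain + equilibrium ⇒ each member carries load in proportion to AE: A₁E₁ = 80000000 N, A₂E₂ = 2691000 N, ΣAE = 82700000 N.
σ₁ = P·E₁/ΣAE = 135000·118000/82700000 = 192.6 MPa.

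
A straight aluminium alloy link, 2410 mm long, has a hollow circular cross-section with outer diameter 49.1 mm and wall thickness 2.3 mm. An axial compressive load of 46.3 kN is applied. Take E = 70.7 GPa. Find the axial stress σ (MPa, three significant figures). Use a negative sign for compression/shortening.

A = 338.2 mm².
σ = N/A = -46300/338.2 = -136.9 MPa.

-137 MPa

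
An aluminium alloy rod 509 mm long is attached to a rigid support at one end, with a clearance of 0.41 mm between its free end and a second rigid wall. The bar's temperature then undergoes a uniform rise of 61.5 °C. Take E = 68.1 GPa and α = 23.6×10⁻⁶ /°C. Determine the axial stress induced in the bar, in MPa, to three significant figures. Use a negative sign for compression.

Free thermal expansion αLΔT = 23.6e-6 · 509 · 61.5 = 0.7388 mm.
The walls engage after the gap closes; constrained expansion = 0.7388 − 0.41 = 0.3288 mm.
The walls impose strain ε = −(0.3288)/509 = -6.4590e-04; σ = Eε = 68100 · -6.4590e-04 = -43.99 MPa.

-44.0 MPa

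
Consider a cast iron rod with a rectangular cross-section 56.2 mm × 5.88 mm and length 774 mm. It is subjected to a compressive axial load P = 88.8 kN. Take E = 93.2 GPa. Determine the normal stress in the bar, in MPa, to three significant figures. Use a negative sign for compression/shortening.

A = 330.5 mm².
σ = N/A = -88800/330.5 = -268.7 MPa.

-269 MPa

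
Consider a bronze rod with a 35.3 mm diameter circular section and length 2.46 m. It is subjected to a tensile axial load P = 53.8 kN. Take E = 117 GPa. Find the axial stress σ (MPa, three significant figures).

55.0 MPa

A = 978.7 mm².
σ = N/A = 53800/978.7 = 54.97 MPa.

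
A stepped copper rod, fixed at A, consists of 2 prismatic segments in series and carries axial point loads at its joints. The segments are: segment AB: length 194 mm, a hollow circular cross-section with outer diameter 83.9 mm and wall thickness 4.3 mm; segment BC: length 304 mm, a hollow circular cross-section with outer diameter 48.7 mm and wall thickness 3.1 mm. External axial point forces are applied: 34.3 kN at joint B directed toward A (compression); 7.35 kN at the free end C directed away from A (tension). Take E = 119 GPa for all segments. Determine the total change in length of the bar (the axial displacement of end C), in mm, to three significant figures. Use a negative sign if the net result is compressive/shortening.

Internal axial forces (sectioning from the free end, tension +): N_BC = 7.35 kN, N_AB = -26.95 kN.
A_AB = 1075 mm².
A_BC = 444.1 mm².
δ_AB = -26950·194/(1075·119000) = -0.04086 mm
δ_BC = 7350·304/(444.1·119000) = 0.04228 mm
δ = Σδ_i = 0.001422 mm.

0.00142 mm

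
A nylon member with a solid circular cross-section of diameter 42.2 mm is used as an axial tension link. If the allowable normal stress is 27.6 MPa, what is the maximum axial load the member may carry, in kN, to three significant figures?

38.6 kN

A = 1399 mm².
P_max = σ_allow · A = 27.6 · 1399 = 38600 N = 38.6 kN.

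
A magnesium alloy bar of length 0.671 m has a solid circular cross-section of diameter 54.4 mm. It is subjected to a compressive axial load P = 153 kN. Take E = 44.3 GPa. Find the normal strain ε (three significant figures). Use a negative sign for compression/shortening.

-0.00149

A = 2324 mm².
σ = N/A = -65.83 MPa; ε = σ/E = -65.83/44300 = -1.486e-03.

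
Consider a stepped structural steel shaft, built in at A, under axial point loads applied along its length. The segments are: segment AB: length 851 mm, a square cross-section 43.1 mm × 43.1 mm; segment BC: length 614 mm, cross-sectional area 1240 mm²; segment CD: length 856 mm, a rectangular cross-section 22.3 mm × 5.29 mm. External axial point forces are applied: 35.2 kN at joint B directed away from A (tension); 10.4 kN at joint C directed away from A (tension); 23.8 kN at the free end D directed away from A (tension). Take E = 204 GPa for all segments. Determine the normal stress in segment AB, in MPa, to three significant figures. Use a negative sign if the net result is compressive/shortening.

37.4 MPa

Internal axial forces (sectioning from the free end, tension +): N_CD = 23.8 kN, N_BC = 34.2 kN, N_AB = 69.4 kN.
A_AB = 1858 mm².
σ_AB = N_AB/A_AB = 69400/1858 = 37.36 MPa.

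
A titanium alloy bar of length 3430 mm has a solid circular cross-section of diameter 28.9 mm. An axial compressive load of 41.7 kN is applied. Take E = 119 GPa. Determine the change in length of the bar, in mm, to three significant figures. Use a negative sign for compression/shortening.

-1.83 mm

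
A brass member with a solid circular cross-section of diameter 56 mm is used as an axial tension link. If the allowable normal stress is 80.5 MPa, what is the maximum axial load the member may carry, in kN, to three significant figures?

A = 2463 mm².
P_max = σ_allow · A = 80.5 · 2463 = 198300 N = 198.3 kN.

198 kN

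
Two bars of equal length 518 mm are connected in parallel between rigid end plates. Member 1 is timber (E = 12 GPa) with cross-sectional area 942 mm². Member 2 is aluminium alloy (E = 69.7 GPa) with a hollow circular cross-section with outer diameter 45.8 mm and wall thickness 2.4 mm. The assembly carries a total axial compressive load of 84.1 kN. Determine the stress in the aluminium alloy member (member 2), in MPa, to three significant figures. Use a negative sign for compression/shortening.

-172 MPa

A_2 = 327.2 mm².
Equal strain + equilibrium ⇒ each member carries load in proportion to AE: A₁E₁ = 11300000 N, A₂E₂ = 22810000 N, ΣAE = 34110000 N.
σ₂ = P·E₂/ΣAE = -84100·69700/34110000 = -171.8 MPa.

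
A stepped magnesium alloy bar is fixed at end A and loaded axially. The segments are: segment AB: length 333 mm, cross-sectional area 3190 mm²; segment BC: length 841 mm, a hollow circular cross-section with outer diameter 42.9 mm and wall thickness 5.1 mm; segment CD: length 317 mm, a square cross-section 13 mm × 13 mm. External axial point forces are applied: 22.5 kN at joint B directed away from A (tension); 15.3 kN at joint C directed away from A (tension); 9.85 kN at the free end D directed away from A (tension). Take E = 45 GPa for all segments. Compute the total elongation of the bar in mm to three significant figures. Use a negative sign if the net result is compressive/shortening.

Internal axial forces (sectioning from the free end, tension +): N_CD = 9.85 kN, N_BC = 25.15 kN, N_AB = 47.65 kN.
A_BC = 605.6 mm².
A_CD = 169 mm².
δ_AB = 47650·333/(3190·45000) = 0.1105 mm
δ_BC = 25150·841/(605.6·45000) = 0.7761 mm
δ_CD = 9850·317/(169·45000) = 0.4106 mm
δ = Σδ_i = 1.297 mm.

1.30 mm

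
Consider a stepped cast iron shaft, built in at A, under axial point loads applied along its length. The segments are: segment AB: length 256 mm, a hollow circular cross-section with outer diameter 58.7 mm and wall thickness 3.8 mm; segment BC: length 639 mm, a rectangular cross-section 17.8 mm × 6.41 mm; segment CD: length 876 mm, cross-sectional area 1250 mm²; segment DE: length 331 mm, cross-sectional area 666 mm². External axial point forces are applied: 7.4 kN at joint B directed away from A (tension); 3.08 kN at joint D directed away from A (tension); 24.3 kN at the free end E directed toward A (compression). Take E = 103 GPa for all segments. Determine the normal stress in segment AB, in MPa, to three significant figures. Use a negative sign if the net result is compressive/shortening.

-21.1 MPa

Internal axial forces (sectioning from the free end, tension +): N_DE = -24.3 kN, N_CD = -21.22 kN, N_BC = -21.22 kN, N_AB = -13.82 kN.
A_AB = 655.4 mm².
σ_AB = N_AB/A_AB = -13820/655.4 = -21.09 MPa.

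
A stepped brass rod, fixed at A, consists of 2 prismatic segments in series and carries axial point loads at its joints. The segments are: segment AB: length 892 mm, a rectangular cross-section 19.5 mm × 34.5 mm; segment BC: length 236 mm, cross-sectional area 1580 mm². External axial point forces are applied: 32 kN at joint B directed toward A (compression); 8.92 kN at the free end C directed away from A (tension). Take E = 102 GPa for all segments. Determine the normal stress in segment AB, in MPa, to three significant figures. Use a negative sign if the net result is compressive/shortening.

-34.3 MPa

Internal axial forces (sectioning from the free end, tension +): N_BC = 8.92 kN, N_AB = -23.08 kN.
A_AB = 672.8 mm².
σ_AB = N_AB/A_AB = -23080/672.8 = -34.31 MPa.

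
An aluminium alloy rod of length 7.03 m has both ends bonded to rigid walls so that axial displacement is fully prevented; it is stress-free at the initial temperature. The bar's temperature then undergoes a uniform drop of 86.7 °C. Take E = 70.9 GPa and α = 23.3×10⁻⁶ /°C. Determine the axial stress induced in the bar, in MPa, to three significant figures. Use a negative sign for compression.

Free thermal expansion αLΔT = 23.3e-6 · 7030 · -86.7 = -14.2 mm.
The walls impose strain ε = −(-14.2)/7030 = 2.0201e-03; σ = Eε = 70900 · 2.0201e-03 = 143.2 MPa.

143 MPa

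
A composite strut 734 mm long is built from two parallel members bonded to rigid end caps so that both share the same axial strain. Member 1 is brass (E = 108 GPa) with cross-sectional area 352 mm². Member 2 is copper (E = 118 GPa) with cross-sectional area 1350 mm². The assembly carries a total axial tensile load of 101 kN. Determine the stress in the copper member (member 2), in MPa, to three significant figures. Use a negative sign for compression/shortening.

Equal strain + equilibrium ⇒ each member carries load in proportion to AE: A₁E₁ = 38020000 N, A₂E₂ = 159300000 N, ΣAE = 197300000 N.
σ₂ = P·E₂/ΣAE = 101000·118000/197300000 = 60.4 MPa.

60.4 MPa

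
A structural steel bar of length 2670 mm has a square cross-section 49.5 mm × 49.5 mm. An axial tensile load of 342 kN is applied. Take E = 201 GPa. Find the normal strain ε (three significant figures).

A = 2450 mm².
σ = N/A = 139.6 MPa; ε = σ/E = 139.6/201000 = 6.944e-04.

6.94e-04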